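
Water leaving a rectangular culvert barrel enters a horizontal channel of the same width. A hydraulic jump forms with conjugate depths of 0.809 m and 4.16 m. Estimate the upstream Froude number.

Fr₁ = 3.97

For a rectangular channel the momentum equation gives q² = ½·g·y₁·y₂·(y₁ + y₂) = ½×9.81×0.809×4.16×4.97 = 82.0.
q = √82.0 = 9.06 m²/s.
V₁ = q/y₁ = 11.2 m/s; Fr₁ = V₁/√(g·y₁) = 3.97.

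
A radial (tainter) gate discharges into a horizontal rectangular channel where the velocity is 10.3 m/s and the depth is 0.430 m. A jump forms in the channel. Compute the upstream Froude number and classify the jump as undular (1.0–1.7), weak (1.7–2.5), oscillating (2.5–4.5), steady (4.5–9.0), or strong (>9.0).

Fr₁ = 5.01; steady jump

Fr₁ = V₁/√(g·y₁) = 10.3/√(9.81×0.430) = 5.01.
Fr₁ = 5.01 lies in the steady range.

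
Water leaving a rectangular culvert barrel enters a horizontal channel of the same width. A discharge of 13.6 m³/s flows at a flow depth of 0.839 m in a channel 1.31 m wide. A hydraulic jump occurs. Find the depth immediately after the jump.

q = Q/b = 13.6/1.31 = 10.4 m²/s; V₁ = q/y₁ = 12.4 m/s. Fr₁ = V₁/√(g·y₁) = 4.31.
Conjugate-depth relation: y₂/y₁ = ½[√(1 + 8Fr₁²) − 1] = ½[√149.8 − 1] = 5.62.
y₂ = 5.62 × 0.839 = 4.72 m.

y₂ = 4.72 m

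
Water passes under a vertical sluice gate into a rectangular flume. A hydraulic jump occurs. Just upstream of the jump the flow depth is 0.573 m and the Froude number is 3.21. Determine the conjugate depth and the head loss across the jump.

y₂ = 2.33 m; ΔE = 1.02 m

Fr₁ = 3.21 (given).
By Bélanger, y₂/y₁ = ½[√(1 + 8Fr₁²) − 1] = ½[√83.43 − 1] = 4.07.
y₂ = 4.07 × 0.573 = 2.33 m.
Head loss: ΔE = (y₂ − y₁)³/(4y₁y₂) = (2.33 − 0.573)³/(4×0.573×2.33) = 5.43/5.34 = 1.02 m.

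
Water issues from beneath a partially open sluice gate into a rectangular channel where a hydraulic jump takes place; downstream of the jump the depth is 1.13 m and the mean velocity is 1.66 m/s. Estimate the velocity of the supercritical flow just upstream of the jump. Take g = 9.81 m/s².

Fr₂ = V₂/√(g·y₂) = 1.66/√(9.81×1.13) = 0.499.
Applying the sequent-depth relation in reverse, y₁/y₂ = ½[√(1 + 8Fr₂²) − 1] = ½[√2.989 − 1] = 0.364.
y₁ = 0.364 × 1.13 = 0.412 m.
V₁ = q/y₁ = 1.88/0.412 = 4.56 m/s.

V₁ = 4.56 m/s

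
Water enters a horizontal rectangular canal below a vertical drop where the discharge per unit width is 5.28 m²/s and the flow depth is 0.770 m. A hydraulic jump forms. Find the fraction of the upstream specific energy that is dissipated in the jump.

ΔE/E₁ = 0.174 (17.4%)

V₁ = q/y₁ = 5.28/0.770 = 6.86 m/s. Fr₁ = V₁/√(g·y₁) = 6.86/√(9.81×0.770) = 2.49.
From the momentum equation for a rectangular channel, y₂/y₁ = ½[√(1 + 8Fr₁²) − 1] = ½[√50.80 − 1] = 3.06.
y₂ = 3.06 × 0.770 = 2.36 m.
E₁ = y₁ + V₁²/2g = 3.17 m. ΔE = (y₂ − y₁)³/(4y₁y₂) = 0.552 m. ΔE/E₁ = 0.552/3.17 = 0.174.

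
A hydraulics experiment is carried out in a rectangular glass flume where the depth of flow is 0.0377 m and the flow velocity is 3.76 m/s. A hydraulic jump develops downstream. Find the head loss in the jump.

ΔE = 0.436 m

Fr₁ = V₁/√(g·y₁) = 3.76/√(9.81×0.0377) = 6.18.
Conjugate-depth relation: y₂/y₁ = ½[√(1 + 8Fr₁²) − 1] = ½[√306.8 − 1] = 8.26.
y₂ = 8.26 × 0.0377 = 0.311 m.
Head loss: ΔE = (y₂ − y₁)³/(4y₁y₂) = (0.311 − 0.0377)³/(4×0.0377×0.311) = 0.0205/0.0469 = 0.436 m.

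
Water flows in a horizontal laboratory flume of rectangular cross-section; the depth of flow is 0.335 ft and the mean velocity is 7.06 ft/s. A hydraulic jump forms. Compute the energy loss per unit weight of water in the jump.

ΔE = 0.128 ft

Fr₁ = V₁/√(g·y₁) = 7.06/√(32.2×0.335) = 2.15.
Sequent-depth ratio: y₂/y₁ = ½[√(1 + 8Fr₁²) − 1] = ½[√37.97 − 1] = 2.58.
y₂ = 2.58 × 0.335 = 0.865 ft.
q = V₁·y₁ = 7.06 × 0.335 = 2.37 ft²/s. V₂ = q/y₂ = 2.37/0.865 = 2.74 ft/s. E₁ = y₁ + V₁²/2g = 1.11 ft; E₂ = y₂ + V₂²/2g = 0.981 ft. ΔE = E₁ − E₂ = 0.128 ft.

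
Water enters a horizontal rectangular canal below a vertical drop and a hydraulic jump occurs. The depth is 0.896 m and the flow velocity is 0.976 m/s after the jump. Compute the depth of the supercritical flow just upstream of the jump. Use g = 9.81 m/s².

Fr₂ = V₂/√(g·y₂) = 0.976/√(9.81×0.896) = 0.329.
The Bélanger relation is symmetric: y₁/y₂ = ½[√(1 + 8Fr₂²) − 1] = ½[√1.867 − 1] = 0.183.
y₁ = 0.183 × 0.896 = 0.164 m.

y₁ = 0.164 m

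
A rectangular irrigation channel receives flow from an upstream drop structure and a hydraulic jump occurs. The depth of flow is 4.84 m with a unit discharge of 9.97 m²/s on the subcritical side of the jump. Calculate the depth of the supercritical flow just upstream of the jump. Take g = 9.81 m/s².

V₂ = q/y₂ = 9.97/4.84 = 2.06 m/s; Fr₂ = V₂/√(g·y₂) = 0.299.
The Bélanger relation is symmetric: y₁/y₂ = ½[√(1 + 8Fr₂²) − 1] = ½[√1.715 − 1] = 0.155.
y₁ = 0.155 × 4.84 = 0.749 m.

y₁ = 0.749 m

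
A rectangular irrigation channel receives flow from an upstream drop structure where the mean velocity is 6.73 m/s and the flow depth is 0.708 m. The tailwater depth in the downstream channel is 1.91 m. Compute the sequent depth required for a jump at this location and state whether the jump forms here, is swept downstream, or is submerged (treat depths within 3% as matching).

y₂ = 2.23 m; the jump is swept downstream

Fr₁ = V₁/√(g·y₁) = 6.73/√(9.81×0.708) = 2.55.
Bélanger equation: y₂/y₁ = ½[√(1 + 8Fr₁²) − 1] = ½[√53.17 − 1] = 3.15.
y₂ = 3.15 × 0.708 = 2.23 m.
Tailwater y_tw = 1.91 m: y_tw < y₂, so the jump is swept downstream.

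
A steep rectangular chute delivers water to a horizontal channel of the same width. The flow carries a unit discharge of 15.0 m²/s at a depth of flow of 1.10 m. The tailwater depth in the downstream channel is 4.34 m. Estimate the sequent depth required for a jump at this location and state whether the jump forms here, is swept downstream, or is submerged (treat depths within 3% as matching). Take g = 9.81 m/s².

V₁ = q/y₁ = 15.0/1.10 = 13.6 m/s. Fr₁ = V₁/√(g·y₁) = 13.6/√(9.81×1.10) = 4.15.
Bélanger equation: y₂/y₁ = ½[√(1 + 8Fr₁²) − 1] = ½[√138.9 − 1] = 5.39.
y₂ = 5.39 × 1.10 = 5.93 m.
Tailwater y_tw = 4.34 m: y_tw < y₂, so the jump is swept downstream.

y₂ = 5.93 m; the jump is swept downstream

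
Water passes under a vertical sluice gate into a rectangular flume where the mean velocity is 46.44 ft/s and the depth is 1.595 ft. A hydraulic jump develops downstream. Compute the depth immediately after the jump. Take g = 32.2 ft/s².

y₂ = 13.84 ft

Fr₁ = V₁/√(g·y₁) = 46.44/√(32.2×1.595) = 6.480.
Bélanger equation: y₂/y₁ = ½[√(1 + 8Fr₁²) − 1] = ½[√336.94 − 1] = 8.678.
y₂ = 8.678 × 1.595 = 13.84 ft.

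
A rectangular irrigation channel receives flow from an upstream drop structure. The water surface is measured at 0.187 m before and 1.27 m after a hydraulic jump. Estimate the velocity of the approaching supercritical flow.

For a rectangular channel the momentum equation gives q² = ½·g·y₁·y₂·(y₁ + y₂) = ½×9.81×0.187×1.27×1.46 = 1.70.
q = √1.70 = 1.30 m²/s.
V₁ = q/y₁ = 1.30/0.187 = 6.97 m/s.

V₁ = 6.97 m/s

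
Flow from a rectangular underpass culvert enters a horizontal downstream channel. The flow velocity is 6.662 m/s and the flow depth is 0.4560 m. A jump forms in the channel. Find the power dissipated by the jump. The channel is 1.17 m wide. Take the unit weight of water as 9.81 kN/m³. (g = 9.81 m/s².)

Fr₁ = V₁/√(g·y₁) = 6.662/√(9.81×0.4560) = 3.150.
By Bélanger, y₂/y₁ = ½[√(1 + 8Fr₁²) − 1] = ½[√80.372 − 1] = 3.983.
y₂ = 3.983 × 0.4560 = 1.816 m.
q = V₁·y₁ = 6.662 × 0.4560 = 3.038 m²/s. V₂ = q/y₂ = 3.038/1.816 = 1.673 m/s. E₁ = y₁ + V₁²/2g = 2.718 m; E₂ = y₂ + V₂²/2g = 1.959 m. ΔE = E₁ − E₂ = 0.7594 m.
Q = q·b = 3.038 × 1.17 = 3.554 m³/s. P = γ·Q·ΔE = 9.81 × 3.554 × 0.7594 = 26.48 kW.

P = 26.48 kW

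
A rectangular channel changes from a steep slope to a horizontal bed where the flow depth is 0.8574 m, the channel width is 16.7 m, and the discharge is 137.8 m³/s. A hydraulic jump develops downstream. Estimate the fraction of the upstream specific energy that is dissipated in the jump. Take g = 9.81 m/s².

q = Q/b = 137.8/16.7 = 8.251 m²/s; V₁ = q/y₁ = 9.624 m/s. Fr₁ = V₁/√(g·y₁) = 3.318.
Conjugate-depth relation: y₂/y₁ = ½[√(1 + 8Fr₁²) − 1] = ½[√89.092 − 1] = 4.219.
y₂ = 4.219 × 0.8574 = 3.618 m.
E₁ = y₁ + V₁²/2g = 5.578 m. ΔE = (y₂ − y₁)³/(4y₁y₂) = 1.695 m. ΔE/E₁ = 1.695/5.578 = 0.304.

ΔE/E₁ = 0.304 (30.4%)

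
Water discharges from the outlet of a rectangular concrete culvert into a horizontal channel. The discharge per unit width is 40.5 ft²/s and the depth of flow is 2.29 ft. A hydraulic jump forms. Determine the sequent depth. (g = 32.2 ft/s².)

V₁ = q/y₁ = 40.5/2.29 = 17.7 ft/s. Fr₁ = V₁/√(g·y₁) = 17.7/√(32.2×2.29) = 2.06.
From the momentum equation for a rectangular channel, y₂/y₁ = ½[√(1 + 8Fr₁²) − 1] = ½[√34.93 − 1] = 2.46.
y₂ = 2.46 × 2.29 = 5.62 ft.

y₂ = 5.62 ft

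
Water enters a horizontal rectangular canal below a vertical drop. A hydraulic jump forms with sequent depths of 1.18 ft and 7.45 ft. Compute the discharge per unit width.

q = 34.9 ft²/s

For a rectangular channel the momentum equation gives q² = ½·g·y₁·y₂·(y₁ + y₂) = ½×32.2×1.18×7.45×8.63 = 1221.
q = √1221 = 34.9 ft²/s.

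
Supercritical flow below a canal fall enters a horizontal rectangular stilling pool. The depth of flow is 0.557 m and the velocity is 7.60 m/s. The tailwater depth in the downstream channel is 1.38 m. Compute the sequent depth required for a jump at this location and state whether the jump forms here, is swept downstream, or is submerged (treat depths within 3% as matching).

Fr₁ = V₁/√(g·y₁) = 7.60/√(9.81×0.557) = 3.25.
From the momentum equation for a rectangular channel, y₂/y₁ = ½[√(1 + 8Fr₁²) − 1] = ½[√85.57 − 1] = 4.13.
y₂ = 4.13 × 0.557 = 2.30 m.
Tailwater y_tw = 1.38 m: y_tw < y₂, so the jump is swept downstream.

y₂ = 2.30 m; the jump is swept downstream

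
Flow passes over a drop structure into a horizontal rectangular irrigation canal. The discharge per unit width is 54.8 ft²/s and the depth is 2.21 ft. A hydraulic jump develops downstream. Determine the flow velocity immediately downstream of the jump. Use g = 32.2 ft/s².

V₂ = 6.73 ft/s

V₁ = q/y₁ = 54.8/2.21 = 24.8 ft/s. Fr₁ = V₁/√(g·y₁) = 24.8/√(32.2×2.21) = 2.94.
By Bélanger, y₂/y₁ = ½[√(1 + 8Fr₁²) − 1] = ½[√70.12 − 1] = 3.69.
y₂ = 3.69 × 2.21 = 8.15 ft.
V₂ = q/y₂ = 54.8/8.15 = 6.73 ft/s.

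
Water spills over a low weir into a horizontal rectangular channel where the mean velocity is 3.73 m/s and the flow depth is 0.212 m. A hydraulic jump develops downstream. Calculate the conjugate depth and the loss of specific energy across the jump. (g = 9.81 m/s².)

Fr₁ = V₁/√(g·y₁) = 3.73/√(9.81×0.212) = 2.59.
Conjugate-depth relation: y₂/y₁ = ½[√(1 + 8Fr₁²) − 1] = ½[√54.52 − 1] = 3.19.
y₂ = 3.19 × 0.212 = 0.677 m.
Head loss: ΔE = (y₂ − y₁)³/(4y₁y₂) = (0.677 − 0.212)³/(4×0.212×0.677) = 0.100/0.574 = 0.175 m.

y₂ = 0.677 m; ΔE = 0.175 m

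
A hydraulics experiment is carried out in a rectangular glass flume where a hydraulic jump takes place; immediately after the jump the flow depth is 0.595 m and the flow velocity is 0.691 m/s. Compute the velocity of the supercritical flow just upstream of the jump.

Fr₂ = V₂/√(g·y₂) = 0.691/√(9.81×0.595) = 0.286.
Since the conjugate-depth ratio holds either way, y₁/y₂ = ½[√(1 + 8Fr₂²) − 1] = ½[√1.654 − 1] = 0.143.
y₁ = 0.143 × 0.595 = 0.0852 m.
V₁ = q/y₁ = 0.411/0.0852 = 4.83 m/s.

V₁ = 4.83 m/s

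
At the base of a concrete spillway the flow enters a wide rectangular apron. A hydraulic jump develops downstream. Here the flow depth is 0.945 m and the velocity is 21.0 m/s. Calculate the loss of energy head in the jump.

Fr₁ = V₁/√(g·y₁) = 21.0/√(9.81×0.945) = 6.90.
Sequent-depth ratio: y₂/y₁ = ½[√(1 + 8Fr₁²) − 1] = ½[√381.6 − 1] = 9.27.
y₂ = 9.27 × 0.945 = 8.76 m.
q = V₁·y₁ = 21.0 × 0.945 = 19.8 m²/s. V₂ = q/y₂ = 19.8/8.76 = 2.27 m/s. E₁ = y₁ + V₁²/2g = 23.4 m; E₂ = y₂ + V₂²/2g = 9.02 m. ΔE = E₁ − E₂ = 14.4 m.

ΔE = 14.4 m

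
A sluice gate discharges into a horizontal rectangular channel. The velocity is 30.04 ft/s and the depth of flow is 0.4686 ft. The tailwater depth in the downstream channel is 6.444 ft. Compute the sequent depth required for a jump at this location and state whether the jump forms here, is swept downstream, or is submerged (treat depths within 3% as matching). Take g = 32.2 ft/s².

Fr₁ = V₁/√(g·y₁) = 30.04/√(32.2×0.4686) = 7.733.
From the momentum equation for a rectangular channel, y₂/y₁ = ½[√(1 + 8Fr₁²) − 1] = ½[√479.44 − 1] = 10.45.
y₂ = 10.45 × 0.4686 = 4.896 ft.
Tailwater y_tw = 6.444 ft: y_tw > y₂, so the jump is submerged.

y₂ = 4.896 ft; the jump is submerged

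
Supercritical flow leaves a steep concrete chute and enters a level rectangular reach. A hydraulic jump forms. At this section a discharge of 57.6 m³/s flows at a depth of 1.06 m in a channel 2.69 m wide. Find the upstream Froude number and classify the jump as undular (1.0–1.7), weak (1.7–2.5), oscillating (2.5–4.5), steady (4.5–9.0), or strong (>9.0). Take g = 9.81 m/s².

Fr₁ = 6.26; steady jump

q = Q/b = 57.6/2.69 = 21.4 m²/s; V₁ = q/y₁ = 20.2 m/s. Fr₁ = V₁/√(g·y₁) = 6.26.
Fr₁ = 6.26 lies in the steady range.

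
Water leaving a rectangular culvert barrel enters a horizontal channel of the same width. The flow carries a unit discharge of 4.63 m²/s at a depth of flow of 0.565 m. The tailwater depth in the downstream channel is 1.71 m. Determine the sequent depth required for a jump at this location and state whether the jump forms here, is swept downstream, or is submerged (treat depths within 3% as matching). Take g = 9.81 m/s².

y₂ = 2.51 m; the jump is swept downstream

V₁ = q/y₁ = 4.63/0.565 = 8.19 m/s. Fr₁ = V₁/√(g·y₁) = 8.19/√(9.81×0.565) = 3.48.
Bélanger equation: y₂/y₁ = ½[√(1 + 8Fr₁²) − 1] = ½[√97.93 − 1] = 4.45.
y₂ = 4.45 × 0.565 = 2.51 m.
Tailwater y_tw = 1.71 m: y_tw < y₂, so the jump is swept downstream.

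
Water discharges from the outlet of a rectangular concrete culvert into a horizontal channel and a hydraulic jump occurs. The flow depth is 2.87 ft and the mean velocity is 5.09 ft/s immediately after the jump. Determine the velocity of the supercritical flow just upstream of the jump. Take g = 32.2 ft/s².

V₁ = 12.7 ft/s

Fr₂ = V₂/√(g·y₂) = 5.09/√(32.2×2.87) = 0.529.
Since the conjugate-depth ratio holds either way, y₁/y₂ = ½[√(1 + 8Fr₂²) − 1] = ½[√3.243 − 1] = 0.400.
y₁ = 0.400 × 2.87 = 1.15 ft.
V₁ = q/y₁ = 14.6/1.15 = 12.7 ft/s.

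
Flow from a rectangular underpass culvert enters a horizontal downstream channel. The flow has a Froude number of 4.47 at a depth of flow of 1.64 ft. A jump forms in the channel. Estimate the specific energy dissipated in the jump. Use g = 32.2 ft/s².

Fr₁ = 4.47 (given).
Bélanger equation: y₂/y₁ = ½[√(1 + 8Fr₁²) − 1] = ½[√160.8 − 1] = 5.84.
y₂ = 5.84 × 1.64 = 9.58 ft.
Head loss: ΔE = (y₂ − y₁)³/(4y₁y₂) = (9.58 − 1.64)³/(4×1.64×9.58) = 501/62.8 = 7.96 ft.

ΔE = 7.96 ft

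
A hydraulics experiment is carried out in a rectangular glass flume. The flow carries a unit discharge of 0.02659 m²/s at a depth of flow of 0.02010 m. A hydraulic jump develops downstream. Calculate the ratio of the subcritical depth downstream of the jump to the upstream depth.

V₁ = q/y₁ = 0.02659/0.02010 = 1.323 m/s. Fr₁ = V₁/√(g·y₁) = 1.323/√(9.81×0.02010) = 2.979.
Conjugate-depth relation: y₂/y₁ = ½[√(1 + 8Fr₁²) − 1] = ½[√72.002 − 1] = 3.743.

y₂/y₁ = 3.743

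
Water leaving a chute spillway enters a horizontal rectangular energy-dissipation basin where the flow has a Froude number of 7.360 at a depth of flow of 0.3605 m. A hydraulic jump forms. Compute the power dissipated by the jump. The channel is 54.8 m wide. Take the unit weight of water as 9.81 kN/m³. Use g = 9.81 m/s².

Fr₁ = 7.360 (given).
Bélanger equation: y₂/y₁ = ½[√(1 + 8Fr₁²) − 1] = ½[√434.36 − 1] = 9.921.
y₂ = 9.921 × 0.3605 = 3.576 m.
V₁ = Fr₁·√(g·y₁) = 7.360×√(9.81×0.3605) = 13.84 m/s; q = V₁·y₁ = 4.990 m²/s. V₂ = q/y₂ = 4.990/3.576 = 1.395 m/s. E₁ = y₁ + V₁²/2g = 10.12 m; E₂ = y₂ + V₂²/2g = 3.676 m. ΔE = E₁ − E₂ = 6.449 m.
Q = q·b = 4.990 × 54.8 = 273.4 m³/s. P = γ·Q·ΔE = 9.81 × 273.4 × 6.449 = 17299 kW.

P = 17299 kW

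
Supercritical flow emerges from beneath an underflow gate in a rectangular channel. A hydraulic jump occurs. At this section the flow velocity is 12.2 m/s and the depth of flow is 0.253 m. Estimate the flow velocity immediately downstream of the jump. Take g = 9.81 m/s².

V₂ = 1.17 m/s

Fr₁ = V₁/√(g·y₁) = 12.2/√(9.81×0.253) = 7.74.
Sequent-depth ratio: y₂/y₁ = ½[√(1 + 8Fr₁²) − 1] = ½[√480.8 − 1] = 10.5.
y₂ = 10.5 × 0.253 = 2.65 m.
q = V₁·y₁ = 12.2 × 0.253 = 3.09 m²/s.
V₂ = q/y₂ = 3.09/2.65 = 1.17 m/s.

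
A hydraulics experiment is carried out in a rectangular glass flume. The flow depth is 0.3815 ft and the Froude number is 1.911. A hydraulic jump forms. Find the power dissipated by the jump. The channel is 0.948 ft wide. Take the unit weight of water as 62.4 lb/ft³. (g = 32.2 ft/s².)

P = 0.02268 hp

Fr₁ = 1.911 (given).
From the momentum equation for a rectangular channel, y₂/y₁ = ½[√(1 + 8Fr₁²) − 1] = ½[√30.215 − 1] = 2.248.
y₂ = 2.248 × 0.3815 = 0.8578 ft.
V₁ = Fr₁·√(g·y₁) = 1.911×√(32.2×0.3815) = 6.698 ft/s; q = V₁·y₁ = 2.555 ft²/s. V₂ = q/y₂ = 2.555/0.8578 = 2.979 ft/s. E₁ = y₁ + V₁²/2g = 1.078 ft; E₂ = y₂ + V₂²/2g = 0.9956 ft. ΔE = E₁ − E₂ = 0.08254 ft.
Q = q·b = 2.555 × 0.948 = 2.422 cfs. P = γ·Q·ΔE/550 = 62.4 × 2.422 × 0.08254 / 550 = 0.02268 hp.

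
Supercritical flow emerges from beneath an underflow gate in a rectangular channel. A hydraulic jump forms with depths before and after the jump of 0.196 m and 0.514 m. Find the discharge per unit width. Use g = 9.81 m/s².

For a rectangular channel the momentum equation gives q² = ½·g·y₁·y₂·(y₁ + y₂) = ½×9.81×0.196×0.514×0.710 = 0.351.
q = √0.351 = 0.592 m²/s.

q = 0.592 m²/s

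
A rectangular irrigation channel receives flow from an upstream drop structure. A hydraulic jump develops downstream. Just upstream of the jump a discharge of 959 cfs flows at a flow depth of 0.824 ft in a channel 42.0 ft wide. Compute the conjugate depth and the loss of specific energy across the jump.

y₂ = 5.87 ft; ΔE = 6.64 ft

q = Q/b = 959/42.0 = 22.8 ft²/s; V₁ = q/y₁ = 27.7 ft/s. Fr₁ = V₁/√(g·y₁) = 5.38.
Bélanger equation: y₂/y₁ = ½[√(1 + 8Fr₁²) − 1] = ½[√232.5 − 1] = 7.12.
y₂ = 7.12 × 0.824 = 5.87 ft.
V₂ = q/y₂ = 22.8/5.87 = 3.89 ft/s. E₁ = y₁ + V₁²/2g = 12.7 ft; E₂ = y₂ + V₂²/2g = 6.11 ft. ΔE = E₁ − E₂ = 6.64 ft.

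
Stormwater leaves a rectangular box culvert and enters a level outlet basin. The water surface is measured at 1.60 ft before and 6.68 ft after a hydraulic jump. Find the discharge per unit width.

q = 37.7 ft²/s

For a rectangular channel the momentum equation gives q² = ½·g·y₁·y₂·(y₁ + y₂) = ½×32.2×1.60×6.68×8.28 = 1425.
q = √1425 = 37.7 ft²/s.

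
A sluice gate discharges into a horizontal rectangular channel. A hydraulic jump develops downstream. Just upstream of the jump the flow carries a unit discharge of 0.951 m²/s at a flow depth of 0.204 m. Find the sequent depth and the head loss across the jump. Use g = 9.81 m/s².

y₂ = 0.854 m; ΔE = 0.394 m

V₁ = q/y₁ = 0.951/0.204 = 4.66 m/s. Fr₁ = V₁/√(g·y₁) = 4.66/√(9.81×0.204) = 3.30.
By Bélanger, y₂/y₁ = ½[√(1 + 8Fr₁²) − 1] = ½[√87.87 − 1] = 4.19.
y₂ = 4.19 × 0.204 = 0.854 m.
V₂ = q/y₂ = 0.951/0.854 = 1.11 m/s. E₁ = y₁ + V₁²/2g = 1.31 m; E₂ = y₂ + V₂²/2g = 0.917 m. ΔE = E₁ − E₂ = 0.394 m.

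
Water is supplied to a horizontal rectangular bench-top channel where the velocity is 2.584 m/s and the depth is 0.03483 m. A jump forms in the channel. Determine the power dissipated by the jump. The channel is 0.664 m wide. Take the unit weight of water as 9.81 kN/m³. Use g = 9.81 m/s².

P = 0.09609 kW

Fr₁ = V₁/√(g·y₁) = 2.584/√(9.81×0.03483) = 4.421.
From the momentum equation for a rectangular channel, y₂/y₁ = ½[√(1 + 8Fr₁²) − 1] = ½[√157.33 − 1] = 5.772.
y₂ = 5.772 × 0.03483 = 0.2010 m.
Head loss: ΔE = (y₂ − y₁)³/(4y₁y₂) = (0.2010 − 0.03483)³/(4×0.03483×0.2010) = 0.004591/0.02801 = 0.1639 m.
q = V₁·y₁ = 2.584 × 0.03483 = 0.09000 m²/s. Q = q·b = 0.09000 × 0.664 = 0.05976 m³/s. P = γ·Q·ΔE = 9.81 × 0.05976 × 0.1639 = 0.09609 kW.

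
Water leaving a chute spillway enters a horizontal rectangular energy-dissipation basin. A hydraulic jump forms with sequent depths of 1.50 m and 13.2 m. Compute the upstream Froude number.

For a rectangular channel the momentum equation gives q² = ½·g·y₁·y₂·(y₁ + y₂) = ½×9.81×1.50×13.2×14.7 = 1428.
q = √1428 = 37.8 m²/s.
V₁ = q/y₁ = 25.2 m/s; Fr₁ = V₁/√(g·y₁) = 6.57.

Fr₁ = 6.57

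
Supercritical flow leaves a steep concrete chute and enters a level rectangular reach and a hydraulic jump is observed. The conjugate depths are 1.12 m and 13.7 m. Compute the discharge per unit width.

For a rectangular channel the momentum equation gives q² = ½·g·y₁·y₂·(y₁ + y₂) = ½×9.81×1.12×13.7×14.8 = 1115.
q = √1115 = 33.4 m²/s.

q = 33.4 m²/s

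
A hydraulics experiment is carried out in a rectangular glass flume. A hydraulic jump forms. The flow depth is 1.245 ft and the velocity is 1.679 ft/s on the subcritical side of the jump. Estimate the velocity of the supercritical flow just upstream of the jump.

Fr₂ = V₂/√(g·y₂) = 1.679/√(32.2×1.245) = 0.2652.
Since the conjugate-depth ratio holds either way, y₁/y₂ = ½[√(1 + 8Fr₂²) − 1] = ½[√1.5626 − 1] = 0.1250.
y₁ = 0.1250 × 1.245 = 0.1556 ft.
V₁ = q/y₁ = 2.090/0.1556 = 13.43 ft/s.

V₁ = 13.43 ft/s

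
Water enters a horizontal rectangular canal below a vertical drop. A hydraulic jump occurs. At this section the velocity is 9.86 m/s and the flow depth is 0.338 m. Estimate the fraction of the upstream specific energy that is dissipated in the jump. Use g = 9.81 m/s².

Fr₁ = V₁/√(g·y₁) = 9.86/√(9.81×0.338) = 5.41.
Sequent-depth ratio: y₂/y₁ = ½[√(1 + 8Fr₁²) − 1] = ½[√235.6 − 1] = 7.17.
y₂ = 7.17 × 0.338 = 2.42 m.
E₁ = y₁ + V₁²/2g = 5.29 m. ΔE = (y₂ − y₁)³/(4y₁y₂) = 2.77 m. ΔE/E₁ = 2.77/5.29 = 0.524.

ΔE/E₁ = 0.524 (52.4%)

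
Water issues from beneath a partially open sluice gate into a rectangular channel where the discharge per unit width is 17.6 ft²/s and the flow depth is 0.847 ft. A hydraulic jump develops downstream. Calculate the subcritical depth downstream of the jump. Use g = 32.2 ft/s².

V₁ = q/y₁ = 17.6/0.847 = 20.8 ft/s. Fr₁ = V₁/√(g·y₁) = 20.8/√(32.2×0.847) = 3.98.
Sequent-depth ratio: y₂/y₁ = ½[√(1 + 8Fr₁²) − 1] = ½[√127.7 − 1] = 5.15.
y₂ = 5.15 × 0.847 = 4.36 ft.

y₂ = 4.36 ft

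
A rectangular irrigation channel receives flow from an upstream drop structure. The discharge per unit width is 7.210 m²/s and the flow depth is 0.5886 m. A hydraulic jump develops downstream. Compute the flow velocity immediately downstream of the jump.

V₂ = 1.821 m/s

V₁ = q/y₁ = 7.210/0.5886 = 12.25 m/s. Fr₁ = V₁/√(g·y₁) = 12.25/√(9.81×0.5886) = 5.098.
Sequent-depth ratio: y₂/y₁ = ½[√(1 + 8Fr₁²) − 1] = ½[√208.89 − 1] = 6.726.
y₂ = 6.726 × 0.5886 = 3.959 m.
V₂ = q/y₂ = 7.210/3.959 = 1.821 m/s.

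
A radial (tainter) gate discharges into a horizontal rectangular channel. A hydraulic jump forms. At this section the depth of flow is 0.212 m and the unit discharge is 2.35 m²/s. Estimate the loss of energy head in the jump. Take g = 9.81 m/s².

V₁ = q/y₁ = 2.35/0.212 = 11.1 m/s. Fr₁ = V₁/√(g·y₁) = 11.1/√(9.81×0.212) = 7.69.
By Bélanger, y₂/y₁ = ½[√(1 + 8Fr₁²) − 1] = ½[√473.7 − 1] = 10.4.
y₂ = 10.4 × 0.212 = 2.20 m.
Head loss: ΔE = (y₂ − y₁)³/(4y₁y₂) = (2.20 − 0.212)³/(4×0.212×2.20) = 7.87/1.87 = 4.22 m.

ΔE = 4.22 m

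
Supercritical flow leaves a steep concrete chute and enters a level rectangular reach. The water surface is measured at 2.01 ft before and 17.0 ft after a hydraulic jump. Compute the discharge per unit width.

q = 102 ft²/s

For a rectangular channel the momentum equation gives q² = ½·g·y₁·y₂·(y₁ + y₂) = ½×32.2×2.01×17.0×19.0 = 10458.
q = √10458 = 102 ft²/s.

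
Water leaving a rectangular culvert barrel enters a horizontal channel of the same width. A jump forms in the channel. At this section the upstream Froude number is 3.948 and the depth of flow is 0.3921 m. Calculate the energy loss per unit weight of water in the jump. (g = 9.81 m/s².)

ΔE = 1.329 m

Fr₁ = 3.948 (given).
Bélanger equation: y₂/y₁ = ½[√(1 + 8Fr₁²) − 1] = ½[√125.69 − 1] = 5.106.
y₂ = 5.106 × 0.3921 = 2.002 m.
Head loss: ΔE = (y₂ − y₁)³/(4y₁y₂) = (2.002 − 0.3921)³/(4×0.3921×2.002) = 4.172/3.140 = 1.329 m.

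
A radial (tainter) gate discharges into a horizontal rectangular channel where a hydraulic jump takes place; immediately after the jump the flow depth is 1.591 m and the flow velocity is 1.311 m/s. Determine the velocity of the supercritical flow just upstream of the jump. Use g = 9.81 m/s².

V₁ = 7.058 m/s

Fr₂ = V₂/√(g·y₂) = 1.311/√(9.81×1.591) = 0.3318.
The Bélanger relation is symmetric: y₁/y₂ = ½[√(1 + 8Fr₂²) − 1] = ½[√1.8810 − 1] = 0.1857.
y₁ = 0.1857 × 1.591 = 0.2955 m.
V₁ = q/y₁ = 2.086/0.2955 = 7.058 m/s.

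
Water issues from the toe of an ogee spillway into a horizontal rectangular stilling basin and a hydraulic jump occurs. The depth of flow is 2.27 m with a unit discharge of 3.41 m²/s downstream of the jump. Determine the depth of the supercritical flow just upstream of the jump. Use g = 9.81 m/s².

V₂ = q/y₂ = 3.41/2.27 = 1.50 m/s; Fr₂ = V₂/√(g·y₂) = 0.318.
Applying the sequent-depth relation in reverse, y₁/y₂ = ½[√(1 + 8Fr₂²) − 1] = ½[√1.811 − 1] = 0.173.
y₁ = 0.173 × 2.27 = 0.392 m.

y₁ = 0.392 m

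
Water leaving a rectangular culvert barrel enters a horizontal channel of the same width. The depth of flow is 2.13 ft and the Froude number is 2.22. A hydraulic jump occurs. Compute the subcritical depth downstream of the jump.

y₂ = 5.71 ft

Fr₁ = 2.22 (given).
From the momentum equation for a rectangular channel, y₂/y₁ = ½[√(1 + 8Fr₁²) − 1] = ½[√40.43 − 1] = 2.68.
y₂ = 2.68 × 2.13 = 5.71 ft.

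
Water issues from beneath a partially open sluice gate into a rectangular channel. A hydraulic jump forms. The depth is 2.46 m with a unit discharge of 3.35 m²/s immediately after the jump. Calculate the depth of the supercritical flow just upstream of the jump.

V₂ = q/y₂ = 3.35/2.46 = 1.36 m/s; Fr₂ = V₂/√(g·y₂) = 0.277.
Since the conjugate-depth ratio holds either way, y₁/y₂ = ½[√(1 + 8Fr₂²) − 1] = ½[√1.615 − 1] = 0.135.
y₁ = 0.135 × 2.46 = 0.333 m.

y₁ = 0.333 m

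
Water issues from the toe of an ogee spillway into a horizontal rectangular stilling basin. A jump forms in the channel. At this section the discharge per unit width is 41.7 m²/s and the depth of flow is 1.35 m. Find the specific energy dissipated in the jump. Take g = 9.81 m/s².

V₁ = q/y₁ = 41.7/1.35 = 30.9 m/s. Fr₁ = V₁/√(g·y₁) = 30.9/√(9.81×1.35) = 8.49.
From the momentum equation for a rectangular channel, y₂/y₁ = ½[√(1 + 8Fr₁²) − 1] = ½[√577.4 − 1] = 11.5.
y₂ = 11.5 × 1.35 = 15.5 m.
V₂ = q/y₂ = 41.7/15.5 = 2.68 m/s. E₁ = y₁ + V₁²/2g = 50.0 m; E₂ = y₂ + V₂²/2g = 15.9 m. ΔE = E₁ − E₂ = 34.1 m.

ΔE = 34.1 m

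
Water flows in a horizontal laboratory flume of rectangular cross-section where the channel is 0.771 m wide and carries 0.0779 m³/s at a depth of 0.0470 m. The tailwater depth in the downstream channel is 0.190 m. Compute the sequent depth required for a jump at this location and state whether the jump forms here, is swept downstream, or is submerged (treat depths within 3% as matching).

q = Q/b = 0.0779/0.771 = 0.101 m²/s; V₁ = q/y₁ = 2.15 m/s. Fr₁ = V₁/√(g·y₁) = 3.17.
Sequent-depth ratio: y₂/y₁ = ½[√(1 + 8Fr₁²) − 1] = ½[√81.19 − 1] = 4.01.
y₂ = 4.01 × 0.0470 = 0.188 m.
Tailwater y_tw = 0.190 m: y_tw ≈ y₂, so the jump forms here.

y₂ = 0.188 m; the jump forms here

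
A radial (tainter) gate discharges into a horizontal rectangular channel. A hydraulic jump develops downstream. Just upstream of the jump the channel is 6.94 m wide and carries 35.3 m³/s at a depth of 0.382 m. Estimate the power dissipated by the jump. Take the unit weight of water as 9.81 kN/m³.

P = 2003 kW

q = Q/b = 35.3/6.94 = 5.09 m²/s; V₁ = q/y₁ = 13.3 m/s. Fr₁ = V₁/√(g·y₁) = 6.88.
By Bélanger, y₂/y₁ = ½[√(1 + 8Fr₁²) − 1] = ½[√379.5 − 1] = 9.24.
y₂ = 9.24 × 0.382 = 3.53 m.
Head loss: ΔE = (y₂ − y₁)³/(4y₁y₂) = (3.53 − 0.382)³/(4×0.382×3.53) = 31.2/5.39 = 5.78 m.
P = γ·Q·ΔE = 9.81 × 35.3 × 5.78 = 2003 kW.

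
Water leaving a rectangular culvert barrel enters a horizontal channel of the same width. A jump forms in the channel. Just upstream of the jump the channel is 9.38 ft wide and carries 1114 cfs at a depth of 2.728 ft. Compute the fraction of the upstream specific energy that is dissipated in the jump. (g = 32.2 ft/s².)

ΔE/E₁ = 0.459 (45.9%)

q = Q/b = 1114/9.38 = 118.8 ft²/s; V₁ = q/y₁ = 43.53 ft/s. Fr₁ = V₁/√(g·y₁) = 4.645.
Conjugate-depth relation: y₂/y₁ = ½[√(1 + 8Fr₁²) − 1] = ½[√173.61 − 1] = 6.088.
y₂ = 6.088 × 2.728 = 16.61 ft.
E₁ = y₁ + V₁²/2g = 32.16 ft. ΔE = (y₂ − y₁)³/(4y₁y₂) = 14.76 ft. ΔE/E₁ = 14.76/32.16 = 0.459.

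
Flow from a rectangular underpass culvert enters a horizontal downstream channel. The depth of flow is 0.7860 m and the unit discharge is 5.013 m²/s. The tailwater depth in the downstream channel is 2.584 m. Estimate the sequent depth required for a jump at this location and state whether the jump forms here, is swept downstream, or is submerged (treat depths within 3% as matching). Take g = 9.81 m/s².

V₁ = q/y₁ = 5.013/0.7860 = 6.378 m/s. Fr₁ = V₁/√(g·y₁) = 6.378/√(9.81×0.7860) = 2.297.
Conjugate-depth relation: y₂/y₁ = ½[√(1 + 8Fr₁²) − 1] = ½[√43.204 − 1] = 2.786.
y₂ = 2.786 × 0.7860 = 2.190 m.
Tailwater y_tw = 2.584 m: y_tw > y₂, so the jump is submerged.

y₂ = 2.190 m; the jump is submerged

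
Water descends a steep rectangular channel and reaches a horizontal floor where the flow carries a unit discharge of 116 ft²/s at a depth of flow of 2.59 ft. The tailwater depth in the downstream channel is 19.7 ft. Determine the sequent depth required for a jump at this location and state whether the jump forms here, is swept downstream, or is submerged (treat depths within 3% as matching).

V₁ = q/y₁ = 116/2.59 = 44.8 ft/s. Fr₁ = V₁/√(g·y₁) = 44.8/√(32.2×2.59) = 4.90.
From the momentum equation for a rectangular channel, y₂/y₁ = ½[√(1 + 8Fr₁²) − 1] = ½[√193.4 − 1] = 6.45.
y₂ = 6.45 × 2.59 = 16.7 ft.
Tailwater y_tw = 19.7 ft: y_tw > y₂, so the jump is submerged.

y₂ = 16.7 ft; the jump is submerged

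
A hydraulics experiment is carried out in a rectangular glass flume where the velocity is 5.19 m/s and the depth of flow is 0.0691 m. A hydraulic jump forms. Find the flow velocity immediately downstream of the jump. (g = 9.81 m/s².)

V₂ = 0.616 m/s

Fr₁ = V₁/√(g·y₁) = 5.19/√(9.81×0.0691) = 6.30.
Bélanger equation: y₂/y₁ = ½[√(1 + 8Fr₁²) − 1] = ½[√318.9 − 1] = 8.43.
y₂ = 8.43 × 0.0691 = 0.582 m.
q = V₁·y₁ = 5.19 × 0.0691 = 0.359 m²/s.
V₂ = q/y₂ = 0.359/0.582 = 0.616 m/s.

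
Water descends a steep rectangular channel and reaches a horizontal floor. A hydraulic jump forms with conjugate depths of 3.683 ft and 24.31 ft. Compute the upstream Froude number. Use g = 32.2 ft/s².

Fr₁ = 5.008

For a rectangular channel the momentum equation gives q² = ½·g·y₁·y₂·(y₁ + y₂) = ½×32.2×3.683×24.31×27.99 = 40352.
q = √40352 = 200.9 ft²/s.
V₁ = q/y₁ = 54.54 ft/s; Fr₁ = V₁/√(g·y₁) = 5.008.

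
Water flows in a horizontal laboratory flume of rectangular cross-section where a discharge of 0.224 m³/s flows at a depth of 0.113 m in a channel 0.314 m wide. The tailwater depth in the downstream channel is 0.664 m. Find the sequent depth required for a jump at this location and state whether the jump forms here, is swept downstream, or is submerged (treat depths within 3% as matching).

y₂ = 0.903 m; the jump is swept downstream

q = Q/b = 0.224/0.314 = 0.713 m²/s; V₁ = q/y₁ = 6.31 m/s. Fr₁ = V₁/√(g·y₁) = 6.00.
Bélanger equation: y₂/y₁ = ½[√(1 + 8Fr₁²) − 1] = ½[√288.6 − 1] = 7.99.
y₂ = 7.99 × 0.113 = 0.903 m.
Tailwater y_tw = 0.664 m: y_tw < y₂, so the jump is swept downstream.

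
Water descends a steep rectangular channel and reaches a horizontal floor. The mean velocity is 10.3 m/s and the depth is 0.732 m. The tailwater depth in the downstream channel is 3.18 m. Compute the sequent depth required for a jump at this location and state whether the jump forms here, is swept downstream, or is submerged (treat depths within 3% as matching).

y₂ = 3.63 m; the jump is swept downstream

Fr₁ = V₁/√(g·y₁) = 10.3/√(9.81×0.732) = 3.84.
Sequent-depth ratio: y₂/y₁ = ½[√(1 + 8Fr₁²) − 1] = ½[√119.2 − 1] = 4.96.
y₂ = 4.96 × 0.732 = 3.63 m.
Tailwater y_tw = 3.18 m: y_tw < y₂, so the jump is swept downstream.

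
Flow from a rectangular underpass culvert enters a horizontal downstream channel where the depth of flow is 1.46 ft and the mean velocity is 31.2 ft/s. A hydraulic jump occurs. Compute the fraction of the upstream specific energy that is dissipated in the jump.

Fr₁ = V₁/√(g·y₁) = 31.2/√(32.2×1.46) = 4.55.
Conjugate-depth relation: y₂/y₁ = ½[√(1 + 8Fr₁²) − 1] = ½[√166.6 − 1] = 5.95.
y₂ = 5.95 × 1.46 = 8.69 ft.
E₁ = y₁ + V₁²/2g = 16.6 ft. ΔE = (y₂ − y₁)³/(4y₁y₂) = 7.46 ft. ΔE/E₁ = 7.46/16.6 = 0.450.

ΔE/E₁ = 0.450 (45.0%)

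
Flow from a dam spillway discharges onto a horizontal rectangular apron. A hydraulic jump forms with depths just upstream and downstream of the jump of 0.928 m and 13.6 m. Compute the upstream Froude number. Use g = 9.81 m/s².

Fr₁ = 10.7

For a rectangular channel the momentum equation gives q² = ½·g·y₁·y₂·(y₁ + y₂) = ½×9.81×0.928×13.6×14.5 = 899.
q = √899 = 30.0 m²/s.
V₁ = q/y₁ = 32.3 m/s; Fr₁ = V₁/√(g·y₁) = 10.7.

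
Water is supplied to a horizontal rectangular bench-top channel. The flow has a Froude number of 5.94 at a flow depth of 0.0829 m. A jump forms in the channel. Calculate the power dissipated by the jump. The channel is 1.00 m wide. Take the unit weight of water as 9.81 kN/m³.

Fr₁ = 5.94 (given).
Conjugate-depth relation: y₂/y₁ = ½[√(1 + 8Fr₁²) − 1] = ½[√283.3 − 1] = 7.92.
y₂ = 7.92 × 0.0829 = 0.656 m.
Head loss: ΔE = (y₂ − y₁)³/(4y₁y₂) = (0.656 − 0.0829)³/(4×0.0829×0.656) = 0.188/0.218 = 0.866 m.
V₁ = Fr₁·√(g·y₁) = 5.94×√(9.81×0.0829) = 5.36 m/s; q = V₁·y₁ = 0.444 m²/s. Q = q·b = 0.444 × 1.00 = 0.444 m³/s. P = γ·Q·ΔE = 9.81 × 0.444 × 0.866 = 3.77 kW.

P = 3.77 kW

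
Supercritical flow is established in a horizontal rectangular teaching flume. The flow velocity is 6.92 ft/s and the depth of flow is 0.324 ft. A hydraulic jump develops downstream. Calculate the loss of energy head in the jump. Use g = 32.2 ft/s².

Fr₁ = V₁/√(g·y₁) = 6.92/√(32.2×0.324) = 2.14.
Bélanger equation: y₂/y₁ = ½[√(1 + 8Fr₁²) − 1] = ½[√37.72 − 1] = 2.57.
y₂ = 2.57 × 0.324 = 0.833 ft.
q = V₁·y₁ = 6.92 × 0.324 = 2.24 ft²/s. V₂ = q/y₂ = 2.24/0.833 = 2.69 ft/s. E₁ = y₁ + V₁²/2g = 1.07 ft; E₂ = y₂ + V₂²/2g = 0.945 ft. ΔE = E₁ − E₂ = 0.122 ft.

ΔE = 0.122 ft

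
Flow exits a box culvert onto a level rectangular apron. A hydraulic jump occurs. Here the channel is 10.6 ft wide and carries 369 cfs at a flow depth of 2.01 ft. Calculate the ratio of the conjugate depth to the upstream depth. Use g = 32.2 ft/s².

y₂/y₁ = 2.59

q = Q/b = 369/10.6 = 34.8 ft²/s; V₁ = q/y₁ = 17.3 ft/s. Fr₁ = V₁/√(g·y₁) = 2.15.
By Bélanger, y₂/y₁ = ½[√(1 + 8Fr₁²) − 1] = ½[√38.08 − 1] = 2.59.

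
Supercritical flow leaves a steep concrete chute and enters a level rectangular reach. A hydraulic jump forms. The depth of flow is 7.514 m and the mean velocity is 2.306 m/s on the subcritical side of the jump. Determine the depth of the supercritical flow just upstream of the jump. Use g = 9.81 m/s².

Fr₂ = V₂/√(g·y₂) = 2.306/√(9.81×7.514) = 0.2686.
Since the conjugate-depth ratio holds either way, y₁/y₂ = ½[√(1 + 8Fr₂²) − 1] = ½[√1.5771 − 1] = 0.1279.
y₁ = 0.1279 × 7.514 = 0.9612 m.

y₁ = 0.9612 m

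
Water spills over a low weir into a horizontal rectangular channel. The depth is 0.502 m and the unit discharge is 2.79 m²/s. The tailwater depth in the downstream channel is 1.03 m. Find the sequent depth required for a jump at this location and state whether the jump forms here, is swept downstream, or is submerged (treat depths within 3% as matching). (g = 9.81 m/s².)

V₁ = q/y₁ = 2.79/0.502 = 5.56 m/s. Fr₁ = V₁/√(g·y₁) = 5.56/√(9.81×0.502) = 2.50.
Bélanger equation: y₂/y₁ = ½[√(1 + 8Fr₁²) − 1] = ½[√51.18 − 1] = 3.08.
y₂ = 3.08 × 0.502 = 1.54 m.
Tailwater y_tw = 1.03 m: y_tw < y₂, so the jump is swept downstream.

y₂ = 1.54 m; the jump is swept downstream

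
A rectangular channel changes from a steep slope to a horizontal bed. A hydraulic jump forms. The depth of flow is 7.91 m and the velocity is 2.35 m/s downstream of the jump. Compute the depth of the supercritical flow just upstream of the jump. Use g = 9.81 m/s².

Fr₂ = V₂/√(g·y₂) = 2.35/√(9.81×7.91) = 0.267.
The Bélanger relation is symmetric: y₁/y₂ = ½[√(1 + 8Fr₂²) − 1] = ½[√1.569 − 1] = 0.126.
y₁ = 0.126 × 7.91 = 1.000 m.

y₁ = 1.000 m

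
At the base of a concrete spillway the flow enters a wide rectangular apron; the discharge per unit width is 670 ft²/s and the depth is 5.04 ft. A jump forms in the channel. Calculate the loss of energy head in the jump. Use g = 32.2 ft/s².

ΔE = 206 ft

V₁ = q/y₁ = 670/5.04 = 133 ft/s. Fr₁ = V₁/√(g·y₁) = 133/√(32.2×5.04) = 10.4.
By Bélanger, y₂/y₁ = ½[√(1 + 8Fr₁²) − 1] = ½[√872.1 − 1] = 14.3.
y₂ = 14.3 × 5.04 = 71.9 ft.
Head loss: ΔE = (y₂ − y₁)³/(4y₁y₂) = (71.9 − 5.04)³/(4×5.04×71.9) = 298895/1450 = 206 ft.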